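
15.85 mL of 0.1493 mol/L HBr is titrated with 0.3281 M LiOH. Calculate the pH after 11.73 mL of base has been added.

12.73

n(acid) = 0.1493 x 0.01585 = 0.002366 mol; n(LiOH) added = 0.3281 x 0.01173 = 0.003849 mol.
Base is in excess by 0.003849 - 0.002366 = 0.001482 mol in a total volume of 0.02758 L.
[OH^-] = 0.001482/0.02758 = 0.05374 M, so pOH = 1.27 and pH = 14.00 - 1.27 = 12.73.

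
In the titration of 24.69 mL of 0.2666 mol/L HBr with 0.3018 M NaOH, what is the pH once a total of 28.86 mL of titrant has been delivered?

n(acid) = 0.2666 x 0.02469 = 0.006582 mol; n(NaOH) added = 0.3018 x 0.02886 = 0.008710 mol.
Base is in excess by 0.008710 - 0.006582 = 0.002128 mol in a total volume of 0.05355 L.
[OH^-] = 0.002128/0.05355 = 0.03973 M, so pOH = 1.40 and pH = 14.00 - 1.40 = 12.60.

12.60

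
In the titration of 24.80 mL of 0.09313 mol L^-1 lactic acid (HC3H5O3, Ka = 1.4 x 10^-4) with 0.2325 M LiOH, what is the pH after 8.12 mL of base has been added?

Initial n(HC3H5O3) = 0.09313 x 0.02480 = 0.002310 mol.
n(LiOH) added = 0.2325 x 0.008120 = 0.001888 mol, converting that many moles of HC3H5O3 to C3H5O3-.
Remaining n(HC3H5O3) = 0.0004217 mol; n(C3H5O3-) = 0.001888 mol.
By Henderson-Hasselbalch, pH = pKa + log([A^-]/[HA]) = 3.85 + log(0.001888/0.0004217) = 3.85 + (+0.65) = 4.50.

4.50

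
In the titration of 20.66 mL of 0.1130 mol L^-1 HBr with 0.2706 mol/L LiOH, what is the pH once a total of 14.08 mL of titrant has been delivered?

12.63

n(acid) = 0.1130 x 0.02066 = 0.002335 mol; n(LiOH) added = 0.2706 x 0.01408 = 0.003810 mol.
Base is in excess by 0.003810 - 0.002335 = 0.001475 mol in a total volume of 0.03474 L.
[OH^-] = 0.001475/0.03474 = 0.04247 M, so pOH = 1.37 and pH = 14.00 - 1.37 = 12.63.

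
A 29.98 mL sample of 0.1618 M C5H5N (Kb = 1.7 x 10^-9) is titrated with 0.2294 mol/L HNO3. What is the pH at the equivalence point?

n(C5H5N) = 0.1618 x 0.02998 = 0.004851 mol; V(HNO3) at equivalence = 0.004851/0.2294 = 0.02115 L.
At equivalence the base is fully converted to C5H5NH+; total volume = 0.05113 L, so [C5H5NH+] = 0.004851/0.05113 = 0.09488 M.
Ka(C5H5NH+) = Kw/Kb = 1.0e-14 / 1.7 x 10^-9 = 5.88e-6.
[H^+] = sqrt(Ka x [C5H5NH+]) = sqrt(5.88e-6 x 0.09488) = 0.000747 M.
pH = -log(0.000747) = 3.13.

3.13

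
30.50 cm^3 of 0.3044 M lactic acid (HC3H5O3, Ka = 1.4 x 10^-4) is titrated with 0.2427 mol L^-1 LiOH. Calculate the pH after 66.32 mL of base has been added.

12.85

n(acid) = 0.3044 x 0.03050 = 0.009284 mol; n(LiOH) added = 0.2427 x 0.06632 = 0.01610 mol.
Base is in excess by 0.01610 - 0.009284 = 0.006812 mol in a total volume of 0.09682 L.
[OH^-] = 0.006812/0.09682 = 0.07035 M, so pOH = 1.15 and pH = 14.00 - 1.15 = 12.85.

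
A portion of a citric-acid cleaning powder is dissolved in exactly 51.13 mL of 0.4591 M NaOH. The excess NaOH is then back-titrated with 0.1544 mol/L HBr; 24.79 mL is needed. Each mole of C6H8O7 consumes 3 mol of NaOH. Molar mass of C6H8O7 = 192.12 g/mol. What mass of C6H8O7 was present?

1.26 g

Total n(NaOH) added = 0.4591 x 0.05113 = 0.02347 mol.
n(HBr) used = 0.1544 x 0.02479 = 0.003828 mol, which equals the excess n(NaOH).
So n(NaOH) consumed by the sample = 0.02347 - 0.003828 = 0.01965 mol.
n(C6H8O7) = 0.01965 / 3 = 0.006549 mol.
mass = 0.006549 mol x 192.12 g/mol = 1.26 g.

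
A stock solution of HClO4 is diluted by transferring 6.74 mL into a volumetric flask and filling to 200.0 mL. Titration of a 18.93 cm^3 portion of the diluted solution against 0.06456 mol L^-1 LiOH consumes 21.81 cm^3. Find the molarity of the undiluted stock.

n(LiOH) = 0.06456 x 0.02181 = 0.001408 mol.
n(HClO4) in the aliquot = 0.001408 mol.
[diluted HClO4] = 0.001408 / 0.01893 = 0.07438 M.
Dilution factor = 200.0/6.740 = 29.67, so [stock] = 0.07438 x 29.67 = 2.21 M.

2.21 M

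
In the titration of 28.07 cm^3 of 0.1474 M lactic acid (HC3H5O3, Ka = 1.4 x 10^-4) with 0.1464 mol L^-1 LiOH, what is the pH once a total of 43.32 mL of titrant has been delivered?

n(acid) = 0.1474 x 0.02807 = 0.004138 mol; n(LiOH) added = 0.1464 x 0.04332 = 0.006342 mol.
Base is in excess by 0.006342 - 0.004138 = 0.002205 mol in a total volume of 0.07139 L.
[OH^-] = 0.002205/0.07139 = 0.03088 M, so pOH = 1.51 and pH = 14.00 - 1.51 = 12.49.

12.49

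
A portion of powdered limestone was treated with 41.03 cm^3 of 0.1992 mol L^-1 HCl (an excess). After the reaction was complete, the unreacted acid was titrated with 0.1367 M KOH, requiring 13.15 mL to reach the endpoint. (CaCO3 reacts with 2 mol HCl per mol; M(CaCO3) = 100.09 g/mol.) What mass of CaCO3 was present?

Total n(HCl) added = 0.1992 x 0.04103 = 0.008173 mol.
n(KOH) used = 0.1367 x 0.01315 = 0.001798 mol, which equals the excess n(HCl).
So n(HCl) consumed by the sample = 0.008173 - 0.001798 = 0.006376 mol.
n(CaCO3) = 0.006376 / 2 = 0.003188 mol.
mass = 0.003188 mol x 100.09 g/mol = 0.319 g.

0.319 g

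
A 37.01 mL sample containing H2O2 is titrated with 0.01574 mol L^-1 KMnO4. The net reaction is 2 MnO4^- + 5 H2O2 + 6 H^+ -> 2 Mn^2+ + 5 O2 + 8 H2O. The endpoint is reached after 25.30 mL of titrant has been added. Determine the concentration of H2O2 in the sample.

n(KMnO4) = 0.01574 x 0.02530 = 0.0003982 mol.
From the balanced equation, 2 mol KMnO4 reacts with 5 mol H2O2, so n(H2O2) = 0.0003982 x 5/2 = 0.0009956 mol.
[H2O2] = 0.0009956 / 0.03701 L = 0.0269 M.

0.0269 M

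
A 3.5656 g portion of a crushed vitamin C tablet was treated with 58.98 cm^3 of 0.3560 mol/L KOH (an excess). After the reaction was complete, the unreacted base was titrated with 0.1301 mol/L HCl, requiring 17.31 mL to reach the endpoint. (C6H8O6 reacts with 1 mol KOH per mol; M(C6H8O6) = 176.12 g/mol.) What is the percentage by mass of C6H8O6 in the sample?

92.6%

Total n(KOH) added = 0.3560 x 0.05898 = 0.02100 mol.
n(HCl) used = 0.1301 x 0.01731 = 0.002252 mol, which equals the excess n(KOH).
So n(KOH) consumed by the sample = 0.02100 - 0.002252 = 0.01874 mol.
n(C6H8O6) = 0.01874 / 1 = 0.01874 mol.
mass C6H8O6 = 0.01874 x 176.12 = 3.301 g, so %C6H8O6 = 3.301/3.5656 x 100 = 92.6%.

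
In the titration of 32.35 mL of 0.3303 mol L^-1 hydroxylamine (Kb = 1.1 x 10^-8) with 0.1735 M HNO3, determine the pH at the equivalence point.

n(NH2OH) = 0.3303 x 0.03235 = 0.01069 mol; V(HNO3) at equivalence = 0.01069/0.1735 = 0.06159 L.
At equivalence the base is fully converted to NH3OH+; total volume = 0.09394 L, so [NH3OH+] = 0.01069/0.09394 = 0.1137 M.
Ka(NH3OH+) = Kw/Kb = 1.0e-14 / 1.1 x 10^-8 = 9.09e-7.
[H^+] = sqrt(Ka x [NH3OH+]) = sqrt(9.09e-7 x 0.1137) = 0.000322 M.
pH = -log(0.000322) = 3.49.

3.49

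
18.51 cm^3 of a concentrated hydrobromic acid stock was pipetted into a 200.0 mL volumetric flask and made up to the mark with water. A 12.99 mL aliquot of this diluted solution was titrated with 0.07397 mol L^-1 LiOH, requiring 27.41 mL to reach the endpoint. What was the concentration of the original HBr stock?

1.69 M

n(LiOH) = 0.07397 x 0.02741 = 0.002028 mol.
n(HBr) in the aliquot = 0.002028 mol.
[diluted HBr] = 0.002028 / 0.01299 = 0.1561 M.
Dilution factor = 200.0/18.51 = 10.80, so [stock] = 0.1561 x 10.80 = 1.69 M.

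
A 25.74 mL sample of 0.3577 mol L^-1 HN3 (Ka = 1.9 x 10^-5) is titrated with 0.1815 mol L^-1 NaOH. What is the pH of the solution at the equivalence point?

8.90

n(HN3) = 0.3577 x 0.02574 = 0.009207 mol; V(NaOH) at equivalence = 0.009207/0.1815 = 0.05073 L.
At equivalence all the acid is converted to N3-; total volume = 0.02574 + 0.05073 = 0.07647 L, so [N3-] = 0.009207/0.07647 = 0.1204 M.
Kb = Kw/Ka = 1.0e-14 / 1.9 x 10^-5 = 5.26e-10.
[OH^-] = sqrt(Kb x [N3-]) = sqrt(5.26e-10 x 0.1204) = 7.96e-6 M.
pOH = 5.10, so pH = 14.00 - 5.10 = 8.90.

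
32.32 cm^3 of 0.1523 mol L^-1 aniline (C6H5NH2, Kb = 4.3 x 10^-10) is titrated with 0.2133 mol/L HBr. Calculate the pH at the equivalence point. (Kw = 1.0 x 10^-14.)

n(C6H5NH2) = 0.1523 x 0.03232 = 0.004922 mol; V(HBr) at equivalence = 0.004922/0.2133 = 0.02308 L.
At equivalence the base is fully converted to C6H5NH3+; total volume = 0.05540 L, so [C6H5NH3+] = 0.004922/0.05540 = 0.08886 M.
Ka(C6H5NH3+) = Kw/Kb = 1.0e-14 / 4.3 x 10^-10 = 2.33e-5.
[H^+] = sqrt(Ka x [C6H5NH3+]) = sqrt(2.33e-5 x 0.08886) = 0.00144 M.
pH = -log(0.00144) = 2.84.

2.84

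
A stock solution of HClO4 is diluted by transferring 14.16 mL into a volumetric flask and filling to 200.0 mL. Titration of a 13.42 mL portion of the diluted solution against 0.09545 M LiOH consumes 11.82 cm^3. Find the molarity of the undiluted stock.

1.19 M

n(LiOH) = 0.09545 x 0.01182 = 0.001128 mol.
n(HClO4) in the aliquot = 0.001128 mol.
[diluted HClO4] = 0.001128 / 0.01342 = 0.08407 M.
Dilution factor = 200.0/14.16 = 14.12, so [stock] = 0.08407 x 14.12 = 1.19 M.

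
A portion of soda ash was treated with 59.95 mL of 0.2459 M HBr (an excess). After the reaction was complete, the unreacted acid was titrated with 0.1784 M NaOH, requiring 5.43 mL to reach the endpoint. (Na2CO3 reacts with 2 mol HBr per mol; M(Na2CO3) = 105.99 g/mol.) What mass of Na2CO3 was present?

0.730 g

Total n(HBr) added = 0.2459 x 0.05995 = 0.01474 mol.
n(NaOH) used = 0.1784 x 0.005430 = 0.0009687 mol, which equals the excess n(HBr).
So n(HBr) consumed by the sample = 0.01474 - 0.0009687 = 0.01377 mol.
n(Na2CO3) = 0.01377 / 2 = 0.006886 mol.
mass = 0.006886 mol x 105.99 g/mol = 0.730 g.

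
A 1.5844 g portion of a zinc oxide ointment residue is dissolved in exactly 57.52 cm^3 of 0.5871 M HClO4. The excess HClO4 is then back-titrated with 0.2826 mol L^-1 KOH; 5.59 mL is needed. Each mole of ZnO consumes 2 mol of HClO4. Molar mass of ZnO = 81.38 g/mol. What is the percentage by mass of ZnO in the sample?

Total n(HClO4) added = 0.5871 x 0.05752 = 0.03377 mol.
n(KOH) used = 0.2826 x 0.005590 = 0.001580 mol, which equals the excess n(HClO4).
So n(HClO4) consumed by the sample = 0.03377 - 0.001580 = 0.03219 mol.
n(ZnO) = 0.03219 / 2 = 0.01610 mol.
mass ZnO = 0.01610 x 81.38 = 1.310 g, so %ZnO = 1.310/1.5844 x 100 = 82.7%.

82.7%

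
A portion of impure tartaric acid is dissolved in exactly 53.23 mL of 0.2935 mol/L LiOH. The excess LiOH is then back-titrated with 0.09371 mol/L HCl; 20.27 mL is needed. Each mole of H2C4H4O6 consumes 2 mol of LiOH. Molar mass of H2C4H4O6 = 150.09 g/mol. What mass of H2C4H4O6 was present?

1.03 g

Total n(LiOH) added = 0.2935 x 0.05323 = 0.01562 mol.
n(HCl) used = 0.09371 x 0.02027 = 0.001900 mol, which equals the excess n(LiOH).
So n(LiOH) consumed by the sample = 0.01562 - 0.001900 = 0.01372 mol.
n(H2C4H4O6) = 0.01372 / 2 = 0.006862 mol.
mass = 0.006862 mol x 150.09 g/mol = 1.03 g.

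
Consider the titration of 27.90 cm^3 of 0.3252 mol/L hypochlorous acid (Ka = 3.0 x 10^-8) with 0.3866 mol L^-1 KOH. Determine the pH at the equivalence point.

n(HClO) = 0.3252 x 0.02790 = 0.009073 mol; V(KOH) at equivalence = 0.009073/0.3866 = 0.02347 L.
At equivalence all the acid is converted to ClO-; total volume = 0.02790 + 0.02347 = 0.05137 L, so [ClO-] = 0.009073/0.05137 = 0.1766 M.
Kb = Kw/Ka = 1.0e-14 / 3.0 x 10^-8 = 3.33e-7.
[OH^-] = sqrt(Kb x [ClO-]) = sqrt(3.33e-7 x 0.1766) = 0.000243 M.
pOH = 3.62, so pH = 14.00 - 3.62 = 10.38.

10.38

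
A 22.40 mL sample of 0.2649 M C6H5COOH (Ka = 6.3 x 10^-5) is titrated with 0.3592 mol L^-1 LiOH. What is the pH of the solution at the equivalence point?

8.69

n(C6H5COOH) = 0.2649 x 0.02240 = 0.005934 mol; V(LiOH) at equivalence = 0.005934/0.3592 = 0.01652 L.
At equivalence all the acid is converted to C6H5COO-; total volume = 0.02240 + 0.01652 = 0.03892 L, so [C6H5COO-] = 0.005934/0.03892 = 0.1525 M.
Kb = Kw/Ka = 1.0e-14 / 6.3 x 10^-5 = 1.59e-10.
[OH^-] = sqrt(Kb x [C6H5COO-]) = sqrt(1.59e-10 x 0.1525) = 4.92e-6 M.
pOH = 5.31, so pH = 14.00 - 5.31 = 8.69.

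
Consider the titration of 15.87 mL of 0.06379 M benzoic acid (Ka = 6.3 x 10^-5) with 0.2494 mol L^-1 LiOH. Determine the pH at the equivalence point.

8.45

n(C6H5COOH) = 0.06379 x 0.01587 = 0.001012 mol; V(LiOH) at equivalence = 0.001012/0.2494 = 0.004059 L.
At equivalence all the acid is converted to C6H5COO-; total volume = 0.01587 + 0.004059 = 0.01993 L, so [C6H5COO-] = 0.001012/0.01993 = 0.05080 M.
Kb = Kw/Ka = 1.0e-14 / 6.3 x 10^-5 = 1.59e-10.
[OH^-] = sqrt(Kb x [C6H5COO-]) = sqrt(1.59e-10 x 0.05080) = 2.84e-6 M.
pOH = 5.55, so pH = 14.00 - 5.55 = 8.45.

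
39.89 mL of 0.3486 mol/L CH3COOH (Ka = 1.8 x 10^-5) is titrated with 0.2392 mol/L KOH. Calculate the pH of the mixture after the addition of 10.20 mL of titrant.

Initial n(CH3COOH) = 0.3486 x 0.03989 = 0.01391 mol.
n(KOH) added = 0.2392 x 0.01020 = 0.002440 mol, converting that many moles of CH3COOH to CH3COO-.
Remaining n(CH3COOH) = 0.01147 mol; n(CH3COO-) = 0.002440 mol.
By Henderson-Hasselbalch, pH = pKa + log([A^-]/[HA]) = 4.74 + log(0.002440/0.01147) = 4.74 + (-0.67) = 4.07.

4.07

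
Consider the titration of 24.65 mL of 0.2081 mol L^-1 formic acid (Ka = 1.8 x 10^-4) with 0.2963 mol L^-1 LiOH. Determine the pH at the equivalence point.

n(HCOOH) = 0.2081 x 0.02465 = 0.005130 mol; V(LiOH) at equivalence = 0.005130/0.2963 = 0.01731 L.
At equivalence all the acid is converted to HCOO-; total volume = 0.02465 + 0.01731 = 0.04196 L, so [HCOO-] = 0.005130/0.04196 = 0.1222 M.
Kb = Kw/Ka = 1.0e-14 / 1.8 x 10^-4 = 5.56e-11.
[OH^-] = sqrt(Kb x [HCOO-]) = sqrt(5.56e-11 x 0.1222) = 2.61e-6 M.
pOH = 5.58, so pH = 14.00 - 5.58 = 8.42.

8.42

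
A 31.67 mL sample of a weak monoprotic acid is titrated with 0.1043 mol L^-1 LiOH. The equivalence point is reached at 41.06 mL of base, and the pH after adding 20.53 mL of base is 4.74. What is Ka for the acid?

20.53 mL is half of the equivalence volume, so this is the half-equivalence point where [HA] = [A^-].
At half-equivalence pH = pKa, so pKa = 4.74.
Ka = 10^(-4.74) = 1.8 x 10^-5.

1.8 x 10^-5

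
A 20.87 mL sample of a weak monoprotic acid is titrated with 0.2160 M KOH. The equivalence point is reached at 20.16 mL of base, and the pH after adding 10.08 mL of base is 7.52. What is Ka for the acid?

3.0 x 10^-8

10.08 mL is half of the equivalence volume, so this is the half-equivalence point where [HA] = [A^-].
At half-equivalence pH = pKa, so pKa = 7.52.
Ka = 10^(-7.52) = 3.0 x 10^-8.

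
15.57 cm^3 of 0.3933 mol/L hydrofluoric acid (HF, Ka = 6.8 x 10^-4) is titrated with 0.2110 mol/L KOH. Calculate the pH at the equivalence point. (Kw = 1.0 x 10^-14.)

8.15

n(HF) = 0.3933 x 0.01557 = 0.006124 mol; V(KOH) at equivalence = 0.006124/0.2110 = 0.02902 L.
At equivalence all the acid is converted to F-; total volume = 0.01557 + 0.02902 = 0.04459 L, so [F-] = 0.006124/0.04459 = 0.1373 M.
Kb = Kw/Ka = 1.0e-14 / 6.8 x 10^-4 = 1.47e-11.
[OH^-] = sqrt(Kb x [F-]) = sqrt(1.47e-11 x 0.1373) = 1.42e-6 M.
pOH = 5.85, so pH = 14.00 - 5.85 = 8.15.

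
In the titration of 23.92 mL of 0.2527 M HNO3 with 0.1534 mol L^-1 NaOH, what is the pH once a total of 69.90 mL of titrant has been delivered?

n(acid) = 0.2527 x 0.02392 = 0.006045 mol; n(NaOH) added = 0.1534 x 0.06990 = 0.01072 mol.
Base is in excess by 0.01072 - 0.006045 = 0.004678 mol in a total volume of 0.09382 L.
[OH^-] = 0.004678/0.09382 = 0.04986 M, so pOH = 1.30 and pH = 14.00 - 1.30 = 12.70.

12.70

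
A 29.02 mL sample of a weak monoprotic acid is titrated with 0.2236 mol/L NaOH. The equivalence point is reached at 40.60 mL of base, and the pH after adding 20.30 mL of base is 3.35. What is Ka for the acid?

4.5 x 10^-4

20.30 mL is half of the equivalence volume, so this is the half-equivalence point where [HA] = [A^-].
At half-equivalence pH = pKa, so pKa = 3.35.
Ka = 10^(-3.35) = 4.5 x 10^-4.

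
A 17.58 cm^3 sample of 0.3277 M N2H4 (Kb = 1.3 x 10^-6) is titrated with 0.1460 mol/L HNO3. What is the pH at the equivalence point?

n(N2H4) = 0.3277 x 0.01758 = 0.005761 mol; V(HNO3) at equivalence = 0.005761/0.1460 = 0.03946 L.
At equivalence the base is fully converted to N2H5+; total volume = 0.05704 L, so [N2H5+] = 0.005761/0.05704 = 0.1010 M.
Ka(N2H5+) = Kw/Kb = 1.0e-14 / 1.3 x 10^-6 = 7.69e-9.
[H^+] = sqrt(Ka x [N2H5+]) = sqrt(7.69e-9 x 0.1010) = 2.79e-5 M.
pH = -log(2.79e-5) = 4.55.

4.55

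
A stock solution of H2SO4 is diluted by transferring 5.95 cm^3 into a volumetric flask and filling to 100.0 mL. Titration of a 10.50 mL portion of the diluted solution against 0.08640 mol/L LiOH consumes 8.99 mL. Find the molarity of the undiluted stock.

0.622 M

n(LiOH) = 0.08640 x 0.008990 = 0.0007767 mol.
n(H2SO4) in the aliquot = 0.0007767 x 1/2 = 0.0003884 mol.
[diluted H2SO4] = 0.0003884 / 0.01050 = 0.03699 M.
Dilution factor = 100.0/5.950 = 16.81, so [stock] = 0.03699 x 16.81 = 0.622 M.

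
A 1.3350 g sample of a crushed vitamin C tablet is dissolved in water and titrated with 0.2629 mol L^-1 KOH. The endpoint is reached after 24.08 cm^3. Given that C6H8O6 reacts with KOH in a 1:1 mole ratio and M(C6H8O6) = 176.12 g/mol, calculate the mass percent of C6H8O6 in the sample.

n(KOH) = 0.2629 x 0.02408 = 0.006331 mol.
n(C6H8O6) = 0.006331 / 1 = 0.006331 mol.
mass of C6H8O6 = 0.006331 x 176.12 = 1.115 g.
% purity = 1.115 / 1.3350 x 100 = 83.5%.

83.5%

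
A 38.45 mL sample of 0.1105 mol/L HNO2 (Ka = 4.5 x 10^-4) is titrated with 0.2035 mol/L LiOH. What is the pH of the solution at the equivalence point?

8.10

n(HNO2) = 0.1105 x 0.03845 = 0.004249 mol; V(LiOH) at equivalence = 0.004249/0.2035 = 0.02088 L.
At equivalence all the acid is converted to NO2-; total volume = 0.03845 + 0.02088 = 0.05933 L, so [NO2-] = 0.004249/0.05933 = 0.07161 M.
Kb = Kw/Ka = 1.0e-14 / 4.5 x 10^-4 = 2.22e-11.
[OH^-] = sqrt(Kb x [NO2-]) = sqrt(2.22e-11 x 0.07161) = 1.26e-6 M.
pOH = 5.90, so pH = 14.00 - 5.90 = 8.10.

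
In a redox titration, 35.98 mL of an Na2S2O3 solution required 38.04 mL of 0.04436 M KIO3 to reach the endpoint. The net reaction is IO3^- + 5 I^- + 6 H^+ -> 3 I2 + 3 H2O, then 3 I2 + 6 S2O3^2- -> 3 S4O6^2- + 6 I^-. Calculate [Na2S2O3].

n(KIO3) = 0.04436 x 0.03804 = 0.001687 mol.
From the balanced equation, 1 mol KIO3 reacts with 6 mol Na2S2O3, so n(Na2S2O3) = 0.001687 x 6/1 = 0.01012 mol.
[Na2S2O3] = 0.01012 / 0.03598 L = 0.281 M.

0.281 M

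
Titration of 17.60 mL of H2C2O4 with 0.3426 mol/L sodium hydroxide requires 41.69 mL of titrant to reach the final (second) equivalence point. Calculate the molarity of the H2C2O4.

0.406 M

n(NaOH) = 0.3426 x 0.04169 = 0.01428 mol.
At the final (second) equivalence point, 2 mol OH^- react per mol H2C2O4, so n(H2C2O4) = 0.01428 / 2 = 0.007141 mol.
[H2C2O4] = 0.007141 / 0.01760 L = 0.406 M.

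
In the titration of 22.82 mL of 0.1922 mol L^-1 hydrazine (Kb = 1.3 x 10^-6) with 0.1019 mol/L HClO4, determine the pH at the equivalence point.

n(N2H4) = 0.1922 x 0.02282 = 0.004386 mol; V(HClO4) at equivalence = 0.004386/0.1019 = 0.04304 L.
At equivalence the base is fully converted to N2H5+; total volume = 0.06586 L, so [N2H5+] = 0.004386/0.06586 = 0.06659 M.
Ka(N2H5+) = Kw/Kb = 1.0e-14 / 1.3 x 10^-6 = 7.69e-9.
[H^+] = sqrt(Ka x [N2H5+]) = sqrt(7.69e-9 x 0.06659) = 2.26e-5 M.
pH = -log(2.26e-5) = 4.65.

4.65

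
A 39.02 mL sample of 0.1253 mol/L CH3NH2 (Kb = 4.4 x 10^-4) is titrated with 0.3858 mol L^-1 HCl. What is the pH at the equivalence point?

n(CH3NH2) = 0.1253 x 0.03902 = 0.004889 mol; V(HCl) at equivalence = 0.004889/0.3858 = 0.01267 L.
At equivalence the base is fully converted to CH3NH3+; total volume = 0.05169 L, so [CH3NH3+] = 0.004889/0.05169 = 0.09458 M.
Ka(CH3NH3+) = Kw/Kb = 1.0e-14 / 4.4 x 10^-4 = 2.27e-11.
[H^+] = sqrt(Ka x [CH3NH3+]) = sqrt(2.27e-11 x 0.09458) = 1.47e-6 M.
pH = -log(1.47e-6) = 5.83.

5.83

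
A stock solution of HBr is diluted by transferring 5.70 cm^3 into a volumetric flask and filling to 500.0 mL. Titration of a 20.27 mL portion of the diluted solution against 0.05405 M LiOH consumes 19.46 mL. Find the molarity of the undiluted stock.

4.55 M

n(LiOH) = 0.05405 x 0.01946 = 0.001052 mol.
n(HBr) in the aliquot = 0.001052 mol.
[diluted HBr] = 0.001052 / 0.02027 = 0.05189 M.
Dilution factor = 500.0/5.700 = 87.72, so [stock] = 0.05189 x 87.72 = 4.55 M.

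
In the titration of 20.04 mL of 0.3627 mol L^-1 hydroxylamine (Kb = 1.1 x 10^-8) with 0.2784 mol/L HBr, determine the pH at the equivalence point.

n(NH2OH) = 0.3627 x 0.02004 = 0.007269 mol; V(HBr) at equivalence = 0.007269/0.2784 = 0.02611 L.
At equivalence the base is fully converted to NH3OH+; total volume = 0.04615 L, so [NH3OH+] = 0.007269/0.04615 = 0.1575 M.
Ka(NH3OH+) = Kw/Kb = 1.0e-14 / 1.1 x 10^-8 = 9.09e-7.
[H^+] = sqrt(Ka x [NH3OH+]) = sqrt(9.09e-7 x 0.1575) = 0.000378 M.
pH = -log(0.000378) = 3.42.

3.42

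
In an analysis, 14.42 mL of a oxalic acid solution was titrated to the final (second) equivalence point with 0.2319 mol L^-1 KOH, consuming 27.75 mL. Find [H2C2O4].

0.223 M

n(KOH) = 0.2319 x 0.02775 = 0.006435 mol.
At the final (second) equivalence point, 2 mol OH^- react per mol H2C2O4, so n(H2C2O4) = 0.006435 / 2 = 0.003218 mol.
[H2C2O4] = 0.003218 / 0.01442 L = 0.223 M.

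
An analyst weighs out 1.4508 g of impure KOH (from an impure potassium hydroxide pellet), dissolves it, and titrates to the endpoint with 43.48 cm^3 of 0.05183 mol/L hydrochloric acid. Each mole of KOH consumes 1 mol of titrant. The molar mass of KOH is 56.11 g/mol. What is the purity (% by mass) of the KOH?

n(HCl) = 0.05183 x 0.04348 = 0.002254 mol.
n(KOH) = 0.002254 / 1 = 0.002254 mol.
mass of KOH = 0.002254 x 56.11 = 0.1264 g.
% purity = 0.1264 / 1.4508 x 100 = 8.72%.

8.72%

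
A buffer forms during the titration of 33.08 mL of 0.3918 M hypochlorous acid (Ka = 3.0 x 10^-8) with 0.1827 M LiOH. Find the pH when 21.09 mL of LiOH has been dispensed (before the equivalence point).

7.15

Initial n(HClO) = 0.3918 x 0.03308 = 0.01296 mol.
n(LiOH) added = 0.1827 x 0.02109 = 0.003853 mol, converting that many moles of HClO to ClO-.
Remaining n(HClO) = 0.009108 mol; n(ClO-) = 0.003853 mol.
By Henderson-Hasselbalch, pH = pKa + log([A^-]/[HA]) = 7.52 + log(0.003853/0.009108) = 7.52 + (-0.37) = 7.15.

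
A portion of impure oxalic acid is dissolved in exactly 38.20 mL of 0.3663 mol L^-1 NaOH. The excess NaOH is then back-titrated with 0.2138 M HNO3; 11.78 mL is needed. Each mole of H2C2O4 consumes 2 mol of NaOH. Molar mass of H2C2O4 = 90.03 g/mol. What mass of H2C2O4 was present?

0.517 g

Total n(NaOH) added = 0.3663 x 0.03820 = 0.01399 mol.
n(HNO3) used = 0.2138 x 0.01178 = 0.002519 mol, which equals the excess n(NaOH).
So n(NaOH) consumed by the sample = 0.01399 - 0.002519 = 0.01147 mol.
n(H2C2O4) = 0.01147 / 2 = 0.005737 mol.
mass = 0.005737 mol x 90.03 g/mol = 0.517 g.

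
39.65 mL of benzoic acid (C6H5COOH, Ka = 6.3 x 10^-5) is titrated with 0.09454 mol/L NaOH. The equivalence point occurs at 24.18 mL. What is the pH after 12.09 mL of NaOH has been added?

12.09 mL is exactly half the equivalence volume (24.18/2), i.e. the half-equivalence point.
There, n(HA) = n(A^-), so pH = pKa = -log(6.3 x 10^-5) = 4.20.

4.20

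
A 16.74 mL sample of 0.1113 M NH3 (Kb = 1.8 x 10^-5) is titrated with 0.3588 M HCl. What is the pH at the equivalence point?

5.16

n(NH3) = 0.1113 x 0.01674 = 0.001863 mol; V(HCl) at equivalence = 0.001863/0.3588 = 0.005193 L.
At equivalence the base is fully converted to NH4+; total volume = 0.02193 L, so [NH4+] = 0.001863/0.02193 = 0.08495 M.
Ka(NH4+) = Kw/Kb = 1.0e-14 / 1.8 x 10^-5 = 5.56e-10.
[H^+] = sqrt(Ka x [NH4+]) = sqrt(5.56e-10 x 0.08495) = 6.87e-6 M.
pH = -log(6.87e-6) = 5.16.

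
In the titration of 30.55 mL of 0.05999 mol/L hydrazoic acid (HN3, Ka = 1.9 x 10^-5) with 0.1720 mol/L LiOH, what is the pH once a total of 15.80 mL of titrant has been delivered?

12.28

n(acid) = 0.05999 x 0.03055 = 0.001833 mol; n(LiOH) added = 0.1720 x 0.01580 = 0.002718 mol.
Base is in excess by 0.002718 - 0.001833 = 0.0008849 mol in a total volume of 0.04635 L.
[OH^-] = 0.0008849/0.04635 = 0.01909 M, so pOH = 1.72 and pH = 14.00 - 1.72 = 12.28.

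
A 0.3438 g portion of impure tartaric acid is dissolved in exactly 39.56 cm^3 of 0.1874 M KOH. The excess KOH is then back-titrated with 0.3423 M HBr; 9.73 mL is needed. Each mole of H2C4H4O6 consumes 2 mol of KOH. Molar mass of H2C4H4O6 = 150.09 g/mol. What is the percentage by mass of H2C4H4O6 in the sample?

89.1%

Total n(KOH) added = 0.1874 x 0.03956 = 0.007414 mol.
n(HBr) used = 0.3423 x 0.009730 = 0.003331 mol, which equals the excess n(KOH).
So n(KOH) consumed by the sample = 0.007414 - 0.003331 = 0.004083 mol.
n(H2C4H4O6) = 0.004083 / 2 = 0.002041 mol.
mass H2C4H4O6 = 0.002041 x 150.09 = 0.3064 g, so %H2C4H4O6 = 0.3064/0.3438 x 100 = 89.1%.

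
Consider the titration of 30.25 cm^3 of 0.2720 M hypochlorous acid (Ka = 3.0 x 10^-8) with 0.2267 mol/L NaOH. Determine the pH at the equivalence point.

n(HClO) = 0.2720 x 0.03025 = 0.008228 mol; V(NaOH) at equivalence = 0.008228/0.2267 = 0.03629 L.
At equivalence all the acid is converted to ClO-; total volume = 0.03025 + 0.03629 = 0.06654 L, so [ClO-] = 0.008228/0.06654 = 0.1236 M.
Kb = Kw/Ka = 1.0e-14 / 3.0 x 10^-8 = 3.33e-7.
[OH^-] = sqrt(Kb x [ClO-]) = sqrt(3.33e-7 x 0.1236) = 0.000203 M.
pOH = 3.69, so pH = 14.00 - 3.69 = 10.31.

10.31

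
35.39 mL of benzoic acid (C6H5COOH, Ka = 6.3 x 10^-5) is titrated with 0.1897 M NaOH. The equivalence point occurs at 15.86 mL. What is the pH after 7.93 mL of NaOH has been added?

7.93 mL is exactly half the equivalence volume (15.86/2), i.e. the half-equivalence point.
There, n(HA) = n(A^-), so pH = pKa = -log(6.3 x 10^-5) = 4.20.

4.20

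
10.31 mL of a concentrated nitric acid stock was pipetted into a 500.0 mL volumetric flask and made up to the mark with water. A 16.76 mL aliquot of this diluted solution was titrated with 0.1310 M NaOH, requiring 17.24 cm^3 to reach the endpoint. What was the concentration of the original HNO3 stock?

6.54 M

n(NaOH) = 0.1310 x 0.01724 = 0.002258 mol.
n(HNO3) in the aliquot = 0.002258 mol.
[diluted HNO3] = 0.002258 / 0.01676 = 0.1348 M.
Dilution factor = 500.0/10.31 = 48.50, so [stock] = 0.1348 x 48.50 = 6.54 M.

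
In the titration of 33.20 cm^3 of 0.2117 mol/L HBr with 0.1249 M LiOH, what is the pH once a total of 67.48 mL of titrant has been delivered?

n(acid) = 0.2117 x 0.03320 = 0.007028 mol; n(LiOH) added = 0.1249 x 0.06748 = 0.008428 mol.
Base is in excess by 0.008428 - 0.007028 = 0.001400 mol in a total volume of 0.1007 L.
[OH^-] = 0.001400/0.1007 = 0.01390 M, so pOH = 1.86 and pH = 14.00 - 1.86 = 12.14.

12.14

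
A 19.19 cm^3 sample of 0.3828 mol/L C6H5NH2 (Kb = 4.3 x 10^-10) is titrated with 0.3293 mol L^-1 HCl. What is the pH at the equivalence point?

n(C6H5NH2) = 0.3828 x 0.01919 = 0.007346 mol; V(HCl) at equivalence = 0.007346/0.3293 = 0.02231 L.
At equivalence the base is fully converted to C6H5NH3+; total volume = 0.04150 L, so [C6H5NH3+] = 0.007346/0.04150 = 0.1770 M.
Ka(C6H5NH3+) = Kw/Kb = 1.0e-14 / 4.3 x 10^-10 = 2.33e-5.
[H^+] = sqrt(Ka x [C6H5NH3+]) = sqrt(2.33e-5 x 0.1770) = 0.00203 M.
pH = -log(0.00203) = 2.69.

2.69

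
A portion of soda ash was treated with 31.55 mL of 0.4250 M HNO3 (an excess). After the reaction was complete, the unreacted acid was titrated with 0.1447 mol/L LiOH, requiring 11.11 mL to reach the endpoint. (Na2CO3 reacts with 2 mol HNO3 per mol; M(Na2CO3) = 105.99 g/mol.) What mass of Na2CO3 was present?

0.625 g

Total n(HNO3) added = 0.4250 x 0.03155 = 0.01341 mol.
n(LiOH) used = 0.1447 x 0.01111 = 0.001608 mol, which equals the excess n(HNO3).
So n(HNO3) consumed by the sample = 0.01341 - 0.001608 = 0.01180 mol.
n(Na2CO3) = 0.01180 / 2 = 0.005901 mol.
mass = 0.005901 mol x 105.99 g/mol = 0.625 g.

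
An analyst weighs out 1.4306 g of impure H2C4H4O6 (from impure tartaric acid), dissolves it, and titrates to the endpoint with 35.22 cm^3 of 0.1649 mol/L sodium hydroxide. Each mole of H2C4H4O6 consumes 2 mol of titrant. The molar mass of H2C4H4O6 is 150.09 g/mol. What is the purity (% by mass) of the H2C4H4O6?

n(NaOH) = 0.1649 x 0.03522 = 0.005808 mol.
n(H2C4H4O6) = 0.005808 / 2 = 0.002904 mol.
mass of H2C4H4O6 = 0.002904 x 150.09 = 0.4358 g.
% purity = 0.4358 / 1.4306 x 100 = 30.5%.

30.5%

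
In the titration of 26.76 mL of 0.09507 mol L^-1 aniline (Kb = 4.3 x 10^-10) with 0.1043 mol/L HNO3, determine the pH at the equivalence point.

n(C6H5NH2) = 0.09507 x 0.02676 = 0.002544 mol; V(HNO3) at equivalence = 0.002544/0.1043 = 0.02439 L.
At equivalence the base is fully converted to C6H5NH3+; total volume = 0.05115 L, so [C6H5NH3+] = 0.002544/0.05115 = 0.04974 M.
Ka(C6H5NH3+) = Kw/Kb = 1.0e-14 / 4.3 x 10^-10 = 2.33e-5.
[H^+] = sqrt(Ka x [C6H5NH3+]) = sqrt(2.33e-5 x 0.04974) = 0.00108 M.
pH = -log(0.00108) = 2.97.

2.97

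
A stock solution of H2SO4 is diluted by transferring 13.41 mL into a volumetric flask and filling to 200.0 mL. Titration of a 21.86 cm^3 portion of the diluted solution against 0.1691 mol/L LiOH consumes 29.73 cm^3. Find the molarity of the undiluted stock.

n(LiOH) = 0.1691 x 0.02973 = 0.005027 mol.
n(H2SO4) in the aliquot = 0.005027 x 1/2 = 0.002514 mol.
[diluted H2SO4] = 0.002514 / 0.02186 = 0.1150 M.
Dilution factor = 200.0/13.41 = 14.91, so [stock] = 0.1150 x 14.91 = 1.71 M.

1.71 M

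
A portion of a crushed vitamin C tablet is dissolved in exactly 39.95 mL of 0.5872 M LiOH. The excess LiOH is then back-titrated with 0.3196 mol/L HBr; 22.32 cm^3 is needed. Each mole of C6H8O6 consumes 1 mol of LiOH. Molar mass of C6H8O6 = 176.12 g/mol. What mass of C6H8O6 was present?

Total n(LiOH) added = 0.5872 x 0.03995 = 0.02346 mol.
n(HBr) used = 0.3196 x 0.02232 = 0.007133 mol, which equals the excess n(LiOH).
So n(LiOH) consumed by the sample = 0.02346 - 0.007133 = 0.01633 mol.
n(C6H8O6) = 0.01633 / 1 = 0.01633 mol.
mass = 0.01633 mol x 176.12 g/mol = 2.88 g.

2.88 g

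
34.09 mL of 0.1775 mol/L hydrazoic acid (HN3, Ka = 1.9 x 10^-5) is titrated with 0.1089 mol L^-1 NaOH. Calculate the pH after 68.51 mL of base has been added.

n(acid) = 0.1775 x 0.03409 = 0.006051 mol; n(NaOH) added = 0.1089 x 0.06851 = 0.007461 mol.
Base is in excess by 0.007461 - 0.006051 = 0.001410 mol in a total volume of 0.1026 L.
[OH^-] = 0.001410/0.1026 = 0.01374 M, so pOH = 1.86 and pH = 14.00 - 1.86 = 12.14.

12.14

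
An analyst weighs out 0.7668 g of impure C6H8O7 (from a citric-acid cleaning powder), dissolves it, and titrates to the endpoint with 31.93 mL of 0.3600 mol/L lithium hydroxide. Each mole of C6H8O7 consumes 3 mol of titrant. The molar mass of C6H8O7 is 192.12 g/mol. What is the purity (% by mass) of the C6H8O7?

n(LiOH) = 0.3600 x 0.03193 = 0.01149 mol.
n(C6H8O7) = 0.01149 / 3 = 0.003832 mol.
mass of C6H8O7 = 0.003832 x 192.12 = 0.7361 g.
% purity = 0.7361 / 0.7668 x 100 = 96.0%.

96.0%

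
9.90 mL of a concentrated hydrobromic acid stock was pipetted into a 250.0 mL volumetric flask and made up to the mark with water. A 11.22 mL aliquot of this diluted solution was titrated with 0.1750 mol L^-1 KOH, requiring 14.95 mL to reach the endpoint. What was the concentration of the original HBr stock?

n(KOH) = 0.1750 x 0.01495 = 0.002616 mol.
n(HBr) in the aliquot = 0.002616 mol.
[diluted HBr] = 0.002616 / 0.01122 = 0.2332 M.
Dilution factor = 250.0/9.900 = 25.25, so [stock] = 0.2332 x 25.25 = 5.89 M.

5.89 M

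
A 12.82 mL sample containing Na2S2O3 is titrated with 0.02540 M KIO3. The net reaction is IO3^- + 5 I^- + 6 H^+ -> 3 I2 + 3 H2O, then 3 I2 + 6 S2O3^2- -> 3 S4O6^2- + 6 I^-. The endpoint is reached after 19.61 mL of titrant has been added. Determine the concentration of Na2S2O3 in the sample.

0.233 M

n(KIO3) = 0.02540 x 0.01961 = 0.0004981 mol.
From the balanced equation, 1 mol KIO3 reacts with 6 mol Na2S2O3, so n(Na2S2O3) = 0.0004981 x 6/1 = 0.002989 mol.
[Na2S2O3] = 0.002989 / 0.01282 L = 0.233 M.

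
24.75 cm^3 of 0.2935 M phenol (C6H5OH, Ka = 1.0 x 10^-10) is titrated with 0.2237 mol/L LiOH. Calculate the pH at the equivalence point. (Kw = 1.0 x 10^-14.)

n(C6H5OH) = 0.2935 x 0.02475 = 0.007264 mol; V(LiOH) at equivalence = 0.007264/0.2237 = 0.03247 L.
At equivalence all the acid is converted to C6H5O-; total volume = 0.02475 + 0.03247 = 0.05722 L, so [C6H5O-] = 0.007264/0.05722 = 0.1269 M.
Kb = Kw/Ka = 1.0e-14 / 1.0 x 10^-10 = 0.000100.
[OH^-] = sqrt(Kb x [C6H5O-]) = sqrt(0.000100 x 0.1269) = 0.00356 M.
pOH = 2.45, so pH = 14.00 - 2.45 = 11.55.

11.55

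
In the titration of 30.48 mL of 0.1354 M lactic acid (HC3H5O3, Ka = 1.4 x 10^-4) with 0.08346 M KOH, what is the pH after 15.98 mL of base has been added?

Initial n(HC3H5O3) = 0.1354 x 0.03048 = 0.004127 mol.
n(KOH) added = 0.08346 x 0.01598 = 0.001334 mol, converting that many moles of HC3H5O3 to C3H5O3-.
Remaining n(HC3H5O3) = 0.002793 mol; n(C3H5O3-) = 0.001334 mol.
By Henderson-Hasselbalch, pH = pKa + log([A^-]/[HA]) = 3.85 + log(0.001334/0.002793) = 3.85 + (-0.32) = 3.53.

3.53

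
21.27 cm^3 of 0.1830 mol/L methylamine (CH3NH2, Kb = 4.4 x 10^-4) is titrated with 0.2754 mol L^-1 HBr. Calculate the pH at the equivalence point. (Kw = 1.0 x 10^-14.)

n(CH3NH2) = 0.1830 x 0.02127 = 0.003892 mol; V(HBr) at equivalence = 0.003892/0.2754 = 0.01413 L.
At equivalence the base is fully converted to CH3NH3+; total volume = 0.03540 L, so [CH3NH3+] = 0.003892/0.03540 = 0.1099 M.
Ka(CH3NH3+) = Kw/Kb = 1.0e-14 / 4.4 x 10^-4 = 2.27e-11.
[H^+] = sqrt(Ka x [CH3NH3+]) = sqrt(2.27e-11 x 0.1099) = 1.58e-6 M.
pH = -log(1.58e-6) = 5.80.

5.80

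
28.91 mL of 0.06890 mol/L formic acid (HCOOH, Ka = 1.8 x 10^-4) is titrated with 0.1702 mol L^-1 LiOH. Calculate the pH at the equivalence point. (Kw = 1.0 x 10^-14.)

n(HCOOH) = 0.06890 x 0.02891 = 0.001992 mol; V(LiOH) at equivalence = 0.001992/0.1702 = 0.01170 L.
At equivalence all the acid is converted to HCOO-; total volume = 0.02891 + 0.01170 = 0.04061 L, so [HCOO-] = 0.001992/0.04061 = 0.04905 M.
Kb = Kw/Ka = 1.0e-14 / 1.8 x 10^-4 = 5.56e-11.
[OH^-] = sqrt(Kb x [HCOO-]) = sqrt(5.56e-11 x 0.04905) = 1.65e-6 M.
pOH = 5.78, so pH = 14.00 - 5.78 = 8.22.

8.22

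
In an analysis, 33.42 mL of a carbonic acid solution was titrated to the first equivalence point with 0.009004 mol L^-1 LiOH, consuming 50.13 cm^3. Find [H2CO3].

0.0135 M

n(LiOH) = 0.009004 x 0.05013 = 0.0004514 mol.
At the first equivalence point, 1 mol OH^- react per mol H2CO3, so n(H2CO3) = 0.0004514 / 1 = 0.0004514 mol.
[H2CO3] = 0.0004514 / 0.03342 L = 0.0135 M.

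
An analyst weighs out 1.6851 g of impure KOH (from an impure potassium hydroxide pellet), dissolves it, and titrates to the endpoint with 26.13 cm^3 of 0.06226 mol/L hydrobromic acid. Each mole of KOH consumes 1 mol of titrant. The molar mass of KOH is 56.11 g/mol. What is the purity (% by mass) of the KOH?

n(HBr) = 0.06226 x 0.02613 = 0.001627 mol.
n(KOH) = 0.001627 / 1 = 0.001627 mol.
mass of KOH = 0.001627 x 56.11 = 0.09128 g.
% purity = 0.09128 / 1.6851 x 100 = 5.42%.

5.42%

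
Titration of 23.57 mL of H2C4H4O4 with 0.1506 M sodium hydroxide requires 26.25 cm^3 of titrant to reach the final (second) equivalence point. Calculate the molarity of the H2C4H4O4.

n(NaOH) = 0.1506 x 0.02625 = 0.003953 mol.
At the final (second) equivalence point, 2 mol OH^- react per mol H2C4H4O4, so n(H2C4H4O4) = 0.003953 / 2 = 0.001977 mol.
[H2C4H4O4] = 0.001977 / 0.02357 L = 0.0839 M.

0.0839 M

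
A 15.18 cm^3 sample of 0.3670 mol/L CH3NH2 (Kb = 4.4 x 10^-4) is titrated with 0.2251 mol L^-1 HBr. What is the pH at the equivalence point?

n(CH3NH2) = 0.3670 x 0.01518 = 0.005571 mol; V(HBr) at equivalence = 0.005571/0.2251 = 0.02475 L.
At equivalence the base is fully converted to CH3NH3+; total volume = 0.03993 L, so [CH3NH3+] = 0.005571/0.03993 = 0.1395 M.
Ka(CH3NH3+) = Kw/Kb = 1.0e-14 / 4.4 x 10^-4 = 2.27e-11.
[H^+] = sqrt(Ka x [CH3NH3+]) = sqrt(2.27e-11 x 0.1395) = 1.78e-6 M.
pH = -log(1.78e-6) = 5.75.

5.75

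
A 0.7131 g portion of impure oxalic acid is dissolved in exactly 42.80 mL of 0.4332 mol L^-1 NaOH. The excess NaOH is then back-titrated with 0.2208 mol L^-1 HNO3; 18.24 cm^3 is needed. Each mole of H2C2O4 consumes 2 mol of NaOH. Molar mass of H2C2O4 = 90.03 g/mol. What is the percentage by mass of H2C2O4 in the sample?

91.6%

Total n(NaOH) added = 0.4332 x 0.04280 = 0.01854 mol.
n(HNO3) used = 0.2208 x 0.01824 = 0.004027 mol, which equals the excess n(NaOH).
So n(NaOH) consumed by the sample = 0.01854 - 0.004027 = 0.01451 mol.
n(H2C2O4) = 0.01451 / 2 = 0.007257 mol.
mass H2C2O4 = 0.007257 x 90.03 = 0.6533 g, so %H2C2O4 = 0.6533/0.7131 x 100 = 91.6%.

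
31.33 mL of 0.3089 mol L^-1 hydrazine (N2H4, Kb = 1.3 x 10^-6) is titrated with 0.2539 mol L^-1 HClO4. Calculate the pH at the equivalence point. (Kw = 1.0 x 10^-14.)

n(N2H4) = 0.3089 x 0.03133 = 0.009678 mol; V(HClO4) at equivalence = 0.009678/0.2539 = 0.03812 L.
At equivalence the base is fully converted to N2H5+; total volume = 0.06945 L, so [N2H5+] = 0.009678/0.06945 = 0.1394 M.
Ka(N2H5+) = Kw/Kb = 1.0e-14 / 1.3 x 10^-6 = 7.69e-9.
[H^+] = sqrt(Ka x [N2H5+]) = sqrt(7.69e-9 x 0.1394) = 3.27e-5 M.
pH = -log(3.27e-5) = 4.48.

4.48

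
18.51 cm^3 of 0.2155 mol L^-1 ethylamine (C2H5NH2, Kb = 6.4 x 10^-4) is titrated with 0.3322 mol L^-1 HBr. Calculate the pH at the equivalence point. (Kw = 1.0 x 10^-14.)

n(C2H5NH2) = 0.2155 x 0.01851 = 0.003989 mol; V(HBr) at equivalence = 0.003989/0.3322 = 0.01201 L.
At equivalence the base is fully converted to C2H5NH3+; total volume = 0.03052 L, so [C2H5NH3+] = 0.003989/0.03052 = 0.1307 M.
Ka(C2H5NH3+) = Kw/Kb = 1.0e-14 / 6.4 x 10^-4 = 1.56e-11.
[H^+] = sqrt(Ka x [C2H5NH3+]) = sqrt(1.56e-11 x 0.1307) = 1.43e-6 M.
pH = -log(1.43e-6) = 5.84.

5.84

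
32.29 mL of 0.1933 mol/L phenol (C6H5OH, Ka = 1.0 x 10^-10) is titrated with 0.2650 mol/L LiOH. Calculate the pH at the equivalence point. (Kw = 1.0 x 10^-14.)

11.52

n(C6H5OH) = 0.1933 x 0.03229 = 0.006242 mol; V(LiOH) at equivalence = 0.006242/0.2650 = 0.02355 L.
At equivalence all the acid is converted to C6H5O-; total volume = 0.03229 + 0.02355 = 0.05584 L, so [C6H5O-] = 0.006242/0.05584 = 0.1118 M.
Kb = Kw/Ka = 1.0e-14 / 1.0 x 10^-10 = 0.000100.
[OH^-] = sqrt(Kb x [C6H5O-]) = sqrt(0.000100 x 0.1118) = 0.00334 M.
pOH = 2.48, so pH = 14.00 - 2.48 = 11.52.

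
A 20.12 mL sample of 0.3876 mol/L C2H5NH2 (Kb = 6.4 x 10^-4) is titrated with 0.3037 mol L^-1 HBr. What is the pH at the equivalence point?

5.79

n(C2H5NH2) = 0.3876 x 0.02012 = 0.007799 mol; V(HBr) at equivalence = 0.007799/0.3037 = 0.02568 L.
At equivalence the base is fully converted to C2H5NH3+; total volume = 0.04580 L, so [C2H5NH3+] = 0.007799/0.04580 = 0.1703 M.
Ka(C2H5NH3+) = Kw/Kb = 1.0e-14 / 6.4 x 10^-4 = 1.56e-11.
[H^+] = sqrt(Ka x [C2H5NH3+]) = sqrt(1.56e-11 x 0.1703) = 1.63e-6 M.
pH = -log(1.63e-6) = 5.79.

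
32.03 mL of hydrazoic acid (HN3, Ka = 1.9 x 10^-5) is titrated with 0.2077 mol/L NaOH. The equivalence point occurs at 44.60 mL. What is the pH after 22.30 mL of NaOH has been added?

22.30 mL is exactly half the equivalence volume (44.60/2), i.e. the half-equivalence point.
There, n(HA) = n(A^-), so pH = pKa = -log(1.9 x 10^-5) = 4.72.

4.72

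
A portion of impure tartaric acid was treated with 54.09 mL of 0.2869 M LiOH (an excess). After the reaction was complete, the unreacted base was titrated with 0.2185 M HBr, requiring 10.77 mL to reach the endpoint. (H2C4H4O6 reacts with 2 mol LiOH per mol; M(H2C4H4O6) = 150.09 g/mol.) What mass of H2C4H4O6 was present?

0.988 g

Total n(LiOH) added = 0.2869 x 0.05409 = 0.01552 mol.
n(HBr) used = 0.2185 x 0.01077 = 0.002353 mol, which equals the excess n(LiOH).
So n(LiOH) consumed by the sample = 0.01552 - 0.002353 = 0.01317 mol.
n(H2C4H4O6) = 0.01317 / 2 = 0.006583 mol.
mass = 0.006583 mol x 150.09 g/mol = 0.988 g.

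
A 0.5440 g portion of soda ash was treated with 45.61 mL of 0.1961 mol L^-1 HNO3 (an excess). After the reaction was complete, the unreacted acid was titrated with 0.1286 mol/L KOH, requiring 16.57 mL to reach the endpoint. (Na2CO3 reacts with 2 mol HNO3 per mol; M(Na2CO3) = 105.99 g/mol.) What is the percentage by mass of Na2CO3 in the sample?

Total n(HNO3) added = 0.1961 x 0.04561 = 0.008944 mol.
n(KOH) used = 0.1286 x 0.01657 = 0.002131 mol, which equals the excess n(HNO3).
So n(HNO3) consumed by the sample = 0.008944 - 0.002131 = 0.006813 mol.
n(Na2CO3) = 0.006813 / 2 = 0.003407 mol.
mass Na2CO3 = 0.003407 x 105.99 = 0.3611 g, so %Na2CO3 = 0.3611/0.5440 x 100 = 66.4%.

66.4%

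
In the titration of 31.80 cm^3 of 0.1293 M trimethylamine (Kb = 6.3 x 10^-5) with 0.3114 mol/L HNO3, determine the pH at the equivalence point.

n((CH3)3N) = 0.1293 x 0.03180 = 0.004112 mol; V(HNO3) at equivalence = 0.004112/0.3114 = 0.01320 L.
At equivalence the base is fully converted to (CH3)3NH+; total volume = 0.04500 L, so [(CH3)3NH+] = 0.004112/0.04500 = 0.09136 M.
Ka((CH3)3NH+) = Kw/Kb = 1.0e-14 / 6.3 x 10^-5 = 1.59e-10.
[H^+] = sqrt(Ka x [(CH3)3NH+]) = sqrt(1.59e-10 x 0.09136) = 3.81e-6 M.
pH = -log(3.81e-6) = 5.42.

5.42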